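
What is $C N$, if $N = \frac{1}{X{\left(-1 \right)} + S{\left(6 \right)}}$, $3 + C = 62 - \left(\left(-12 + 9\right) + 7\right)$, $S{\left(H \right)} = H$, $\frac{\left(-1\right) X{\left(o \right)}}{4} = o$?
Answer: $\frac{11}{2} \approx 5.5$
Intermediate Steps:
$X{\left(o \right)} = - 4 o$
$C = 55$ ($C = -3 + \left(62 - \left(\left(-12 + 9\right) + 7\right)\right) = -3 + \left(62 - \left(-3 + 7\right)\right) = -3 + \left(62 - 4\right) = -3 + 58 = 55$)
$N = \frac{1}{10}$ ($N = \frac{1}{\left(-4\right) \left(-1\right) + 6} = \frac{1}{4 + 6} = \frac{1}{10} \approx 0.1$)
$C N = 55 \cdot \frac{1}{10} = \frac{11}{2}$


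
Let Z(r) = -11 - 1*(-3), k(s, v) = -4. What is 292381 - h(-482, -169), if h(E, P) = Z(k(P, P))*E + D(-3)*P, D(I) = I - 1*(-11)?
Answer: 289877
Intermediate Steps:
D(I) = 11 + I (D(I) = I + 11 = 11 + I)
Z(r) = -8 (Z(r) = -11 + 3 = -8)
h(E, P) = -8*E + 8*P (h(E, P) = -8*E + (11 - 3)*P = -8*E + 8*P)
292381 - h(-482, -169) = 292381 - (-8*(-482) + 8*(-169)) = 292381 - (3856 - 1352) = 292381 - 1*2504 = 292381 - 2504 = 289877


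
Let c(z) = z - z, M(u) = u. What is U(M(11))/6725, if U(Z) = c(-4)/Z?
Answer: 0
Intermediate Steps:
c(z) = 0
U(Z) = 0 (U(Z) = 0/Z = 0)
U(M(11))/6725 = 0/6725 = 0*(1/6725) = 0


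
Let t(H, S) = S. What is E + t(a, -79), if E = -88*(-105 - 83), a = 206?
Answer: 16465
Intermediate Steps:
E = 16544 (E = -88*(-188) = 16544)
E + t(a, -79) = 16544 - 79 = 16465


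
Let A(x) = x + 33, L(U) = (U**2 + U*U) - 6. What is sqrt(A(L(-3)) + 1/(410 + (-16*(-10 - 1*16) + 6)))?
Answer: sqrt(486733)/104 ≈ 6.7083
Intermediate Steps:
L(U) = -6 + 2*U**2 (L(U) = (U**2 + U**2) - 6 = 2*U**2 - 6 = -6 + 2*U**2)
A(x) = 33 + x
sqrt(A(L(-3)) + 1/(410 + (-16*(-10 - 1*16) + 6))) = sqrt((33 + (-6 + 2*(-3)**2)) + 1/(410 + (-16*(-10 - 1*16) + 6))) = sqrt((33 + (-6 + 2*9)) + 1/(410 + (-16*(-10 - 16) + 6))) = sqrt((33 + (-6 + 18)) + 1/(410 + (-16*(-26) + 6))) = sqrt((33 + 12) + 1/(410 + (416 + 6))) = sqrt(45 + 1/(410 + 422)) = sqrt(45 + 1/832) = sqrt(37441/832) = sqrt(486733)/104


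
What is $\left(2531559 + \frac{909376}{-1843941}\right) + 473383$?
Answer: $\frac{5540934847046}{1843941} \approx 3.0049 \cdot 10^{6}$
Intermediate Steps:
$\left(2531559 + \frac{909376}{-1843941}\right) + 473383 = \left(2531559 + 909376 \left(- \frac{1}{1843941}\right)\right) + 473383 = \left(2531559 - \frac{909376}{1843941}\right) + 473383 = \frac{4668044524643}{1843941} + 473383 = \frac{5540934847046}{1843941}$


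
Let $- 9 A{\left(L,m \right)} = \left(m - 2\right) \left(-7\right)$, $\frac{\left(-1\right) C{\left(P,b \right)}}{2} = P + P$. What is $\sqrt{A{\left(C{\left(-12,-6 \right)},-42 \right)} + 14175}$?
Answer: $\frac{\sqrt{127267}}{3} \approx 118.92$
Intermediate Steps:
$C{\left(P,b \right)} = - 4 P$ ($C{\left(P,b \right)} = - 2 \left(P + P\right) = - 2 \cdot 2 P = - 4 P$)
$A{\left(L,m \right)} = - \frac{14}{9} + \frac{7 m}{9}$ ($A{\left(L,m \right)} = - \frac{\left(m - 2\right) \left(-7\right)}{9} = - \frac{\left(-2 + m\right) \left(-7\right)}{9} = - \frac{14 - 7 m}{9} = - \frac{14}{9} + \frac{7 m}{9}$)
$\sqrt{A{\left(C{\left(-12,-6 \right)},-42 \right)} + 14175} = \sqrt{\left(- \frac{14}{9} + \frac{7}{9} \left(-42\right)\right) + 14175} = \sqrt{\left(- \frac{14}{9} - \frac{98}{3}\right) + 14175} = \sqrt{- \frac{308}{9} + 14175} = \sqrt{\frac{127267}{9}} = \frac{\sqrt{127267}}{3}$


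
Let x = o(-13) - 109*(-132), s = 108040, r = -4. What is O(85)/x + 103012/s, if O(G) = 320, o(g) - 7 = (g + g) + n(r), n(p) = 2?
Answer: 378739563/388160710 ≈ 0.97573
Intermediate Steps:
o(g) = 9 + 2*g (o(g) = 7 + ((g + g) + 2) = 7 + (2*g + 2) = 7 + (2 + 2*g) = 9 + 2*g)
x = 14371 (x = (9 + 2*(-13)) - 109*(-132) = (9 - 26) + 14388 = -17 + 14388 = 14371)
O(85)/x + 103012/s = 320/14371 + 103012/108040 = 320*(1/14371) + 103012*(1/108040) = 320/14371 + 25753/27010 = 378739563/388160710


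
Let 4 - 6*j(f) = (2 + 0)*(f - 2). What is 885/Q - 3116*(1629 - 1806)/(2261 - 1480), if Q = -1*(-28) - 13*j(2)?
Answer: 34062411/45298 ≈ 751.96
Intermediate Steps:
j(f) = 4/3 - f/3 (j(f) = ⅔ - (2 + 0)*(f - 2)/6 = ⅔ - (-2 + f)/3 = ⅔ - (-4 + 2*f)/6 = ⅔ + (⅔ - f/3) = 4/3 - f/3)
Q = 58/3 (Q = -1*(-28) - 13*(4/3 - ⅓*2) = 28 - 13*(4/3 - ⅔) = 28 - 13*⅔ = 28 - 26/3 = 58/3 ≈ 19.333)
885/Q - 3116*(1629 - 1806)/(2261 - 1480) = 885/(58/3) - 3116*(1629 - 1806)/(2261 - 1480) = 885*(3/58) - 3116/(781/(-177)) = 2655/58 - 3116/(781*(-1/177)) = 2655/58 - 3116/(-781/177) = 2655/58 - 3116*(-177/781) = 2655/58 + 551532/781 = 34062411/45298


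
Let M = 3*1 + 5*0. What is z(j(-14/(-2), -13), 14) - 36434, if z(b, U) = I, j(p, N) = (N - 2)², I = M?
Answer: -36431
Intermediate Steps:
M = 3 (M = 3 + 0 = 3)
I = 3
j(p, N) = (-2 + N)²
z(b, U) = 3
z(j(-14/(-2), -13), 14) - 36434 = 3 - 36434 = -36431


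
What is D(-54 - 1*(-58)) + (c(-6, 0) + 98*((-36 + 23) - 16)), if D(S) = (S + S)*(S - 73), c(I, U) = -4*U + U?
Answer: -3394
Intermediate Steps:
c(I, U) = -3*U
D(S) = 2*S*(-73 + S) (D(S) = (2*S)*(-73 + S) = 2*S*(-73 + S))
D(-54 - 1*(-58)) + (c(-6, 0) + 98*((-36 + 23) - 16)) = 2*(-54 - 1*(-58))*(-73 + (-54 - 1*(-58))) + (-3*0 + 98*((-36 + 23) - 16)) = 2*(-54 + 58)*(-73 + (-54 + 58)) + (0 + 98*(-13 - 16)) = 2*4*(-73 + 4) + (0 + 98*(-29)) = 2*4*(-69) + (0 - 2842) = -552 - 2842 = -3394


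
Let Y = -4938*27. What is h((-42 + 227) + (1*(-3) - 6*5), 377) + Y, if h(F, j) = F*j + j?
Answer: -75645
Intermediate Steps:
Y = -133326
h(F, j) = j + F*j
h((-42 + 227) + (1*(-3) - 6*5), 377) + Y = 377*(1 + ((-42 + 227) + (1*(-3) - 6*5))) - 133326 = 377*(1 + (185 + (-3 - 30))) - 133326 = 377*(1 + (185 - 33)) - 133326 = 377*(1 + 152) - 133326 = 377*153 - 133326 = 57681 - 133326 = -75645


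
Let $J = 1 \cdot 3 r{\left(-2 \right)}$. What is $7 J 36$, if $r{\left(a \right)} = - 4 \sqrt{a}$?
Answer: $- 3024 i \sqrt{2} \approx - 4276.6 i$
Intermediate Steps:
$J = - 12 i \sqrt{2}$ ($J = 1 \cdot 3 \left(- 4 \sqrt{-2}\right) = 3 \left(- 4 i \sqrt{2}\right) = - 12 i \sqrt{2} \approx - 16.971 i$)
$7 J 36 = 7 \left(- 12 i \sqrt{2}\right) 36 = - 84 i \sqrt{2} \cdot 36 = - 3024 i \sqrt{2}$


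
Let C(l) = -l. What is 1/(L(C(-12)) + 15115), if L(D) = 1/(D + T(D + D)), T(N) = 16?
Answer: 28/423221 ≈ 6.6159e-5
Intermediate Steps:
L(D) = 1/(16 + D) (L(D) = 1/(D + 16) = 1/(16 + D))
1/(L(C(-12)) + 15115) = 1/(1/(16 - 1*(-12)) + 15115) = 1/(1/(16 + 12) + 15115) = 1/(1/28 + 15115) = 1/(423221/28) = 28/423221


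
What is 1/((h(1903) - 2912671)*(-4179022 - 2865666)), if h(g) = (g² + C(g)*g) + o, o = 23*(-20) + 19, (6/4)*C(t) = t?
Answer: -3/65992587179792 ≈ -4.5460e-14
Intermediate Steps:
C(t) = 2*t/3
o = -441 (o = -460 + 19 = -441)
h(g) = -441 + 5*g²/3 (h(g) = (g² + (2*g/3)*g) - 441 = (g² + 2*g²/3) - 441 = 5*g²/3 - 441 = -441 + 5*g²/3)
1/((h(1903) - 2912671)*(-4179022 - 2865666)) = 1/(((-441 + (5/3)*1903²) - 2912671)*(-4179022 - 2865666)) = 1/(((-441 + (5/3)*3621409) - 2912671)*(-7044688)) = 1/(((-441 + 18107045/3) - 2912671)*(-7044688)) = 1/((18105722/3 - 2912671)*(-7044688)) = 1/((9367709/3)*(-7044688)) = 1/(-65992587179792/3) = -3/65992587179792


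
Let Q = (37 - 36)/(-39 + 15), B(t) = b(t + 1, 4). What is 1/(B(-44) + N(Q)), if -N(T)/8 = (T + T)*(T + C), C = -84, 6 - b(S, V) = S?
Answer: -36/253 ≈ -0.14229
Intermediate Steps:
b(S, V) = 6 - S
B(t) = 5 - t (B(t) = 6 - (t + 1) = 6 - (1 + t) = 6 + (-1 - t) = 5 - t)
Q = -1/24 (Q = 1/(-24) = 1*(-1/24) = -1/24 ≈ -0.041667)
N(T) = -16*T*(-84 + T) (N(T) = -8*(T + T)*(T - 84) = -8*2*T*(-84 + T) = -16*T*(-84 + T))
1/(B(-44) + N(Q)) = 1/((5 - 1*(-44)) + 16*(-1/24)*(84 - 1*(-1/24))) = 1/((5 + 44) + 16*(-1/24)*(84 + 1/24)) = 1/(49 + 16*(-1/24)*(2017/24)) = 1/(49 - 2017/36) = 1/(-253/36) = -36/253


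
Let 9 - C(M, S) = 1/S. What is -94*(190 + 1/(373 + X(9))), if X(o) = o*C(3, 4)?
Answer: -32273396/1807 ≈ -17860.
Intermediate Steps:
C(M, S) = 9 - 1/S
X(o) = 35*o/4 (X(o) = o*(9 - 1/4) = o*(9 - 1*¼) = o*(9 - ¼) = o*(35/4) = 35*o/4)
-94*(190 + 1/(373 + X(9))) = -94*(190 + 1/(373 + (35/4)*9)) = -94*(190 + 1/(373 + 315/4)) = -94*(190 + 1/(1807/4)) = -94*(190 + 4/1807) = -94*343334/1807 = -32273396/1807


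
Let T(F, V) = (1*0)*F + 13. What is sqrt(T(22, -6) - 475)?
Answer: I*sqrt(462) ≈ 21.494*I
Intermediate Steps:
T(F, V) = 13 (T(F, V) = 0*F + 13 = 0 + 13 = 13)
sqrt(T(22, -6) - 475) = sqrt(13 - 475) = sqrt(-462) = I*sqrt(462)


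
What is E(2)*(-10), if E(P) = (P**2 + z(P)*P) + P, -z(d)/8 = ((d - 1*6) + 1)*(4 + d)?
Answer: -2940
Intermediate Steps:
z(d) = -8*(-5 + d)*(4 + d) (z(d) = -8*((d - 1*6) + 1)*(4 + d) = -8*((d - 6) + 1)*(4 + d) = -8*((-6 + d) + 1)*(4 + d) = -8*(-5 + d)*(4 + d))
E(P) = P + P**2 + P*(160 - 8*P**2 + 8*P) (E(P) = (P**2 + (160 - 8*P**2 + 8*P)*P) + P = (P**2 + P*(160 - 8*P**2 + 8*P)) + P = P + P**2 + P*(160 - 8*P**2 + 8*P))
E(2)*(-10) = (2*(161 - 8*2**2 + 9*2))*(-10) = (2*(161 - 8*4 + 18))*(-10) = (2*(161 - 32 + 18))*(-10) = (2*147)*(-10) = 294*(-10) = -2940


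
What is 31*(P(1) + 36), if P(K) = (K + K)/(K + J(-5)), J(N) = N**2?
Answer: 14539/13 ≈ 1118.4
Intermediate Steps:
P(K) = 2*K/(25 + K) (P(K) = (K + K)/(K + (-5)**2) = (2*K)/(K + 25) = (2*K)/(25 + K) = 2*K/(25 + K))
31*(P(1) + 36) = 31*(2*1/(25 + 1) + 36) = 31*(2*1/26 + 36) = 31*(2*1*(1/26) + 36) = 31*(1/13 + 36) = 31*(469/13) = 14539/13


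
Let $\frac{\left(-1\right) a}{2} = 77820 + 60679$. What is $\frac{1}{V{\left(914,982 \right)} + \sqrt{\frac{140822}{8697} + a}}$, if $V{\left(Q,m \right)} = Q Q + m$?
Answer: $\frac{3636989733}{3041899403362466} - \frac{2 i \sqrt{327348392007}}{1520949701681233} \approx 1.1956 \cdot 10^{-6} - 7.5235 \cdot 10^{-10} i$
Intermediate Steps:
$V{\left(Q,m \right)} = m + Q^{2}$ ($V{\left(Q,m \right)} = Q^{2} + m = m + Q^{2}$)
$a = -276998$ ($a = - 2 \left(77820 + 60679\right) = \left(-2\right) 138499 = -276998$)
$\frac{1}{V{\left(914,982 \right)} + \sqrt{\frac{140822}{8697} + a}} = \frac{1}{\left(982 + 914^{2}\right) + \sqrt{\frac{140822}{8697} - 276998}} = \frac{1}{\left(982 + 835396\right) + \sqrt{140822 \cdot \frac{1}{8697} - 276998}} = \frac{1}{836378 + \sqrt{\frac{140822}{8697} - 276998}} = \frac{1}{836378 + \sqrt{- \frac{2408910784}{8697}}} = \frac{1}{836378 + \frac{8 i \sqrt{327348392007}}{8697}}$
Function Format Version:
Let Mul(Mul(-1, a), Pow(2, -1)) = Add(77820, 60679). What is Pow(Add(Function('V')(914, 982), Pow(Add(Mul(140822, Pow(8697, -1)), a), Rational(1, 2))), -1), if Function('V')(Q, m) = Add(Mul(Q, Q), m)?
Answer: Add(Rational(3636989733, 3041899403362466), Mul(Rational(-2, 1520949701681233), I, Pow(327348392007, Rational(1, 2)))) ≈ Add(1.1956e-6, Mul(-7.5235e-10, I))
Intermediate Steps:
Function('V')(Q, m) = Add(m, Pow(Q, 2)) (Function('V')(Q, m) = Add(Pow(Q, 2), m) = Add(m, Pow(Q, 2)))
a = -276998 (a = Mul(-2, Add(77820, 60679)) = Mul(-2, 138499) = -276998)
Pow(Add(Function('V')(914, 982), Pow(Add(Mul(140822, Pow(8697, -1)), a), Rational(1, 2))), -1) = Pow(Add(Add(982, Pow(914, 2)), Pow(Add(Mul(140822, Pow(8697, -1)), -276998), Rational(1, 2))), -1) = Pow(Add(Add(982, 835396), Pow(Add(Mul(140822, Rational(1, 8697)), -276998), Rational(1, 2))), -1) = Pow(Add(836378, Pow(Add(Rational(140822, 8697), -276998), Rational(1, 2))), -1) = Pow(Add(836378, Pow(Rational(-2408910784, 8697), Rational(1, 2))), -1) = Pow(Add(836378, Mul(Rational(8, 8697), I, Pow(327348392007, Rational(1, 2)))), -1)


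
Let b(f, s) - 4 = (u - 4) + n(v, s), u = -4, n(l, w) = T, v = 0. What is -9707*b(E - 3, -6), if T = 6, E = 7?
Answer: -19414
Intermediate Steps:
n(l, w) = 6
b(f, s) = 2 (b(f, s) = 4 + ((-4 - 4) + 6) = 4 + (-8 + 6) = 4 - 2 = 2)
-9707*b(E - 3, -6) = -9707*2 = -19414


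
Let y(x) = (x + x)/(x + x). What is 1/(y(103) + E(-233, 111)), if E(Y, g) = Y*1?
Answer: -1/232 ≈ -0.0043103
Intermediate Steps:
E(Y, g) = Y
y(x) = 1 (y(x) = (2*x)/((2*x)) = (2*x)*(1/(2*x)) = 1)
1/(y(103) + E(-233, 111)) = 1/(1 - 233) = 1/(-232) = -1/232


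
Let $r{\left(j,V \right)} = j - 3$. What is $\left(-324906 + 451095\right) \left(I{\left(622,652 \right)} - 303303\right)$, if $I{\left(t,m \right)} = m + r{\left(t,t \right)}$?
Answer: $-38113116048$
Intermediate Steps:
$r{\left(j,V \right)} = -3 + j$ ($r{\left(j,V \right)} = j - 3 = -3 + j$)
$I{\left(t,m \right)} = -3 + m + t$ ($I{\left(t,m \right)} = m + \left(-3 + t\right) = -3 + m + t$)
$\left(-324906 + 451095\right) \left(I{\left(622,652 \right)} - 303303\right) = \left(-324906 + 451095\right) \left(\left(-3 + 652 + 622\right) - 303303\right) = 126189 \left(1271 - 303303\right) = 126189 \left(-302032\right) = -38113116048$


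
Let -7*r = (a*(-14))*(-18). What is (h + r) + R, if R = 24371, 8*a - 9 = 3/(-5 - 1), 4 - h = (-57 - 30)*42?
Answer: 111963/4 ≈ 27991.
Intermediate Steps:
h = 3658 (h = 4 - (-57 - 30)*42 = 4 - (-87)*42 = 4 - 1*(-3654) = 4 + 3654 = 3658)
a = 17/16 (a = 9/8 + (3/(-5 - 1))/8 = 9/8 + (3/(-6))/8 = 9/8 + (3*(-1/6))/8 = 9/8 + (1/8)*(-1/2) = 9/8 - 1/16 = 17/16 ≈ 1.0625)
r = -153/4 (r = -(17/16)*(-14)*(-18)/7 = -(-17)*(-18)/8 = -1/7*1071/4 = -153/4 ≈ -38.250)
(h + r) + R = (3658 - 153/4) + 24371 = 14479/4 + 24371 = 111963/4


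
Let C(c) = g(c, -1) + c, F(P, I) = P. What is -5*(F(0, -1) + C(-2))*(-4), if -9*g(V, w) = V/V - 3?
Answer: -320/9 ≈ -35.556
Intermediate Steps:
g(V, w) = 2/9 (g(V, w) = -(V/V - 3)/9 = -(1 - 3)/9 = -1/9*(-2) = 2/9)
C(c) = 2/9 + c
-5*(F(0, -1) + C(-2))*(-4) = -5*(0 + (2/9 - 2))*(-4) = -5*(0 - 16/9)*(-4) = -5*(-16/9)*(-4) = (80/9)*(-4) = -320/9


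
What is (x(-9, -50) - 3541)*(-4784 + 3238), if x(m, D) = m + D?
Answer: 5565600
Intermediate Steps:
x(m, D) = D + m
(x(-9, -50) - 3541)*(-4784 + 3238) = ((-50 - 9) - 3541)*(-4784 + 3238) = (-59 - 3541)*(-1546) = -3600*(-1546) = 5565600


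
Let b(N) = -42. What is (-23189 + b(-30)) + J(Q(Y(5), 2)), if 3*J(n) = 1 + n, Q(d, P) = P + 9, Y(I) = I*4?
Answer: -23227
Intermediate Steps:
Y(I) = 4*I
Q(d, P) = 9 + P
J(n) = 1/3 + n/3 (J(n) = (1 + n)/3 = 1/3 + n/3)
(-23189 + b(-30)) + J(Q(Y(5), 2)) = (-23189 - 42) + (1/3 + (9 + 2)/3) = -23231 + (1/3 + (1/3)*11) = -23231 + (1/3 + 11/3) = -23231 + 4 = -23227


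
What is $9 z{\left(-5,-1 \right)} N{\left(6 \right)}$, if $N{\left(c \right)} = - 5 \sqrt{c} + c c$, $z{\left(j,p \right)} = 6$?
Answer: $1944 - 270 \sqrt{6} \approx 1282.6$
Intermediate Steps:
$N{\left(c \right)} = c^{2} - 5 \sqrt{c}$ ($N{\left(c \right)} = - 5 \sqrt{c} + c^{2} = c^{2} - 5 \sqrt{c}$)
$9 z{\left(-5,-1 \right)} N{\left(6 \right)} = 9 \cdot 6 \left(6^{2} - 5 \sqrt{6}\right) = 54 \left(36 - 5 \sqrt{6}\right) = 1944 - 270 \sqrt{6}$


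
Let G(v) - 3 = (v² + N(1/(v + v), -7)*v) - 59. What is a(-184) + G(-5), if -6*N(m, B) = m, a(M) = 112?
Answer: 971/12 ≈ 80.917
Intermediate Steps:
N(m, B) = -m/6
G(v) = -673/12 + v² (G(v) = 3 + ((v² + (-1/(6*(v + v)))*v) - 59) = 3 + ((v² + (-1/(2*v)/6)*v) - 59) = 3 + ((v² + (-1/(12*v))*v) - 59) = 3 + ((v² - 1/12) - 59) = 3 + ((-1/12 + v²) - 59) = 3 + (-709/12 + v²) = -673/12 + v²)
a(-184) + G(-5) = 112 + (-673/12 + (-5)²) = 112 + (-673/12 + 25) = 112 - 373/12 = 971/12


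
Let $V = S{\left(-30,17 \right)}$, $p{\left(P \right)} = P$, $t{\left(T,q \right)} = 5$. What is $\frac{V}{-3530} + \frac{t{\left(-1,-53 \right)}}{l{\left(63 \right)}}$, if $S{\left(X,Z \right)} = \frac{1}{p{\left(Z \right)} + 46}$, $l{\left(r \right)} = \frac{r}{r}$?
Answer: $\frac{1111949}{222390} \approx 5.0$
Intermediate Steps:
$l{\left(r \right)} = 1$
$S{\left(X,Z \right)} = \frac{1}{46 + Z}$ ($S{\left(X,Z \right)} = \frac{1}{Z + 46} = \frac{1}{46 + Z}$)
$V = \frac{1}{63}$ ($V = \frac{1}{46 + 17} = \frac{1}{63} \approx 0.015873$)
$\frac{V}{-3530} + \frac{t{\left(-1,-53 \right)}}{l{\left(63 \right)}} = \frac{1}{63 \left(-3530\right)} + \frac{5}{1} = \frac{1}{63} \left(- \frac{1}{3530}\right) + 5 \cdot 1 = - \frac{1}{222390} + 5 = \frac{1111949}{222390}$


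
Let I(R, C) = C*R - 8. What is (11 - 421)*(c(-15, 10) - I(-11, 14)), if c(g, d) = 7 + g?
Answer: -63140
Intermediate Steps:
I(R, C) = -8 + C*R
(11 - 421)*(c(-15, 10) - I(-11, 14)) = (11 - 421)*((7 - 15) - (-8 + 14*(-11))) = -410*(-8 - (-8 - 154)) = -410*(-8 - 1*(-162)) = -410*(-8 + 162) = -410*154 = -63140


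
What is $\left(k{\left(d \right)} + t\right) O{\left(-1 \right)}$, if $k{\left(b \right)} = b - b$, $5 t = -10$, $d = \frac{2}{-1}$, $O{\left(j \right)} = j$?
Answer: $2$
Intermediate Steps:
$d = -2$ ($d = 2 \left(-1\right) = -2$)
$t = -2$ ($t = \frac{1}{5} \left(-10\right) = -2$)
$k{\left(b \right)} = 0$
$\left(k{\left(d \right)} + t\right) O{\left(-1 \right)} = \left(0 - 2\right) \left(-1\right) = \left(-2\right) \left(-1\right) = 2$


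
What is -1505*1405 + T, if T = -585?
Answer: -2115110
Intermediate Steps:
-1505*1405 + T = -1505*1405 - 585 = -2114525 - 585 = -2115110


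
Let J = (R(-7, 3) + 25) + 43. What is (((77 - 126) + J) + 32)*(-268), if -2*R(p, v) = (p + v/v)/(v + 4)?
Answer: -96480/7 ≈ -13783.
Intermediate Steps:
R(p, v) = -(1 + p)/(2*(4 + v)) (R(p, v) = -(p + v/v)/(2*(v + 4)) = -(p + 1)/(2*(4 + v)) = -(1 + p)/(2*(4 + v)))
J = 479/7 (J = ((-1 - 1*(-7))/(2*(4 + 3)) + 25) + 43 = ((½)*(-1 + 7)/7 + 25) + 43 = ((½)*(⅐)*6 + 25) + 43 = (3/7 + 25) + 43 = 178/7 + 43 = 479/7 ≈ 68.429)
(((77 - 126) + J) + 32)*(-268) = (((77 - 126) + 479/7) + 32)*(-268) = ((-49 + 479/7) + 32)*(-268) = (136/7 + 32)*(-268) = (360/7)*(-268) = -96480/7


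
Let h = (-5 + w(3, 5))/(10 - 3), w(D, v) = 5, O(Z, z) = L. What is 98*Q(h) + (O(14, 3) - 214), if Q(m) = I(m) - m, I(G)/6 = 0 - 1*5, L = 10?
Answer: -3144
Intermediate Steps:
O(Z, z) = 10
I(G) = -30 (I(G) = 6*(0 - 1*5) = 6*(0 - 5) = 6*(-5) = -30)
h = 0 (h = (-5 + 5)/(10 - 3) = 0/7 = 0*(1/7) = 0)
Q(m) = -30 - m
98*Q(h) + (O(14, 3) - 214) = 98*(-30 - 1*0) + (10 - 214) = 98*(-30 + 0) - 204 = 98*(-30) - 204 = -2940 - 204 = -3144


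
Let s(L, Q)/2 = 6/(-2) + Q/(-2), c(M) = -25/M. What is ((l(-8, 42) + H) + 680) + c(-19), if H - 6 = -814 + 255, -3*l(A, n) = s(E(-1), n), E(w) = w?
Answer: 2742/19 ≈ 144.32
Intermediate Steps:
s(L, Q) = -6 - Q (s(L, Q) = 2*(6/(-2) + Q/(-2)) = 2*(6*(-1/2) + Q*(-1/2)) = 2*(-3 - Q/2) = -6 - Q)
l(A, n) = 2 + n/3 (l(A, n) = -(-6 - n)/3 = 2 + n/3)
H = -553 (H = 6 + (-814 + 255) = 6 - 559 = -553)
((l(-8, 42) + H) + 680) + c(-19) = (((2 + (1/3)*42) - 553) + 680) - 25/(-19) = (((2 + 14) - 553) + 680) - 25*(-1/19) = ((16 - 553) + 680) + 25/19 = (-537 + 680) + 25/19 = 143 + 25/19 = 2742/19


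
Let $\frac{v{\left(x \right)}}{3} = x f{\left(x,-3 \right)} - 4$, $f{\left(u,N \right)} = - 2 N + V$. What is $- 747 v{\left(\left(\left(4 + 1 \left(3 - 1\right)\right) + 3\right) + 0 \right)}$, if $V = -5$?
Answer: $-11205$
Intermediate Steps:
$f{\left(u,N \right)} = -5 - 2 N$ ($f{\left(u,N \right)} = - 2 N - 5 = -5 - 2 N$)
$v{\left(x \right)} = -12 + 3 x$ ($v{\left(x \right)} = 3 \left(x \left(-5 - -6\right) - 4\right) = 3 \left(x \left(-5 + 6\right) - 4\right) = 3 \left(x 1 - 4\right) = 3 \left(x - 4\right) = 3 \left(-4 + x\right) = -12 + 3 x$)
$- 747 v{\left(\left(\left(4 + 1 \left(3 - 1\right)\right) + 3\right) + 0 \right)} = - 747 \left(-12 + 3 \left(\left(\left(4 + 1 \left(3 - 1\right)\right) + 3\right) + 0\right)\right) = - 747 \left(-12 + 3 \left(\left(\left(4 + 1 \cdot 2\right) + 3\right) + 0\right)\right) = - 747 \left(-12 + 3 \left(\left(\left(4 + 2\right) + 3\right) + 0\right)\right) = - 747 \left(-12 + 3 \left(\left(6 + 3\right) + 0\right)\right) = - 747 \left(-12 + 3 \left(9 + 0\right)\right) = - 747 \left(-12 + 3 \cdot 9\right) = - 747 \left(-12 + 27\right) = \left(-747\right) 15 = -11205$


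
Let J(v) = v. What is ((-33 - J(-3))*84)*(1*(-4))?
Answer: 10080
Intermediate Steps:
((-33 - J(-3))*84)*(1*(-4)) = ((-33 - 1*(-3))*84)*(1*(-4)) = ((-33 + 3)*84)*(-4) = -30*84*(-4) = -2520*(-4) = 10080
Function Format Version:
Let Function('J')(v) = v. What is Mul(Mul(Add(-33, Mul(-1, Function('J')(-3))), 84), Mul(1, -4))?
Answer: 10080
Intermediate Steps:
Mul(Mul(Add(-33, Mul(-1, Function('J')(-3))), 84), Mul(1, -4)) = Mul(Mul(Add(-33, Mul(-1, -3)), 84), Mul(1, -4)) = Mul(Mul(Add(-33, 3), 84), -4) = Mul(Mul(-30, 84), -4) = Mul(-2520, -4) = 10080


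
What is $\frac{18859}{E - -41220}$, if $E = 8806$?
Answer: $\frac{18859}{50026} \approx 0.37698$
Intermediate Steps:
$\frac{18859}{E - -41220} = \frac{18859}{8806 - -41220} = \frac{18859}{8806 + 41220} = \frac{18859}{50026}$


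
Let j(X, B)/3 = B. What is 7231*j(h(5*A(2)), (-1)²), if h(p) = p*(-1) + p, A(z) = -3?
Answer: 21693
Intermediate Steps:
h(p) = 0 (h(p) = -p + p = 0)
j(X, B) = 3*B
7231*j(h(5*A(2)), (-1)²) = 7231*(3*(-1)²) = 7231*(3*1) = 7231*3 = 21693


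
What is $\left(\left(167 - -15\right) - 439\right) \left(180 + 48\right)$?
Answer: $-58596$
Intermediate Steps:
$\left(\left(167 - -15\right) - 439\right) \left(180 + 48\right) = \left(\left(167 + 15\right) - 439\right) 228 = \left(182 - 439\right) 228 = \left(-257\right) 228 = -58596$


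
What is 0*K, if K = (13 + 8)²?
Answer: 0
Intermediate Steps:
K = 441 (K = 21² = 441)
0*K = 0*441 = 0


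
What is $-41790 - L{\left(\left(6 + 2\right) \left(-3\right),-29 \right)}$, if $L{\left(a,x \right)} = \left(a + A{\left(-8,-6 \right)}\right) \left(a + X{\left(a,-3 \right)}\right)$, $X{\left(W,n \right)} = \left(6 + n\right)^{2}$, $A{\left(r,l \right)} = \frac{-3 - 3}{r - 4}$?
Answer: $- \frac{84285}{2} \approx -42143.0$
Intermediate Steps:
$A{\left(r,l \right)} = - \frac{6}{-4 + r}$
$L{\left(a,x \right)} = \left(\frac{1}{2} + a\right) \left(9 + a\right)$ ($L{\left(a,x \right)} = \left(a - \frac{6}{-4 - 8}\right) \left(a + \left(6 - 3\right)^{2}\right) = \left(a - \frac{6}{-12}\right) \left(a + 3^{2}\right) = \left(a - - \frac{1}{2}\right) \left(a + 9\right) = \left(a + \frac{1}{2}\right) \left(9 + a\right) = \left(\frac{1}{2} + a\right) \left(9 + a\right)$)
$-41790 - L{\left(\left(6 + 2\right) \left(-3\right),-29 \right)} = -41790 - \left(\frac{9}{2} + \left(\left(6 + 2\right) \left(-3\right)\right)^{2} + \frac{19 \left(6 + 2\right) \left(-3\right)}{2}\right) = -41790 - \left(\frac{9}{2} + \left(8 \left(-3\right)\right)^{2} + \frac{19 \cdot 8 \left(-3\right)}{2}\right) = -41790 - \left(\frac{9}{2} + \left(-24\right)^{2} + \frac{19}{2} \left(-24\right)\right) = -41790 - \left(\frac{9}{2} + 576 - 228\right) = -41790 - \frac{705}{2} = - \frac{84285}{2}$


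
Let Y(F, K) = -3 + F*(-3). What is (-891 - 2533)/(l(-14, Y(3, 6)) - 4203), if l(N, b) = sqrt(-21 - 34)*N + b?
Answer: 2886432/3555401 - 47936*I*sqrt(55)/17777005 ≈ 0.81184 - 0.019998*I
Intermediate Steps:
Y(F, K) = -3 - 3*F
l(N, b) = b + I*N*sqrt(55) (l(N, b) = sqrt(-55)*N + b = (I*sqrt(55))*N + b = I*N*sqrt(55) + b = b + I*N*sqrt(55))
(-891 - 2533)/(l(-14, Y(3, 6)) - 4203) = (-891 - 2533)/(((-3 - 3*3) + I*(-14)*sqrt(55)) - 4203) = -3424/(((-3 - 9) - 14*I*sqrt(55)) - 4203) = -3424/((-12 - 14*I*sqrt(55)) - 4203) = -3424/(-4215 - 14*I*sqrt(55))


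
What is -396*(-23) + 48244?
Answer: 57352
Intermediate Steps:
-396*(-23) + 48244 = 9108 + 48244 = 57352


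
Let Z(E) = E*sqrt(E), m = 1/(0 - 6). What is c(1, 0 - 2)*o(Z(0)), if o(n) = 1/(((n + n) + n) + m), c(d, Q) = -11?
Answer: 66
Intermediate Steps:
m = -1/6 (m = 1/(-6) = -1/6 ≈ -0.16667)
Z(E) = E**(3/2)
o(n) = 1/(-1/6 + 3*n) (o(n) = 1/(((n + n) + n) - 1/6) = 1/((2*n + n) - 1/6) = 1/(3*n - 1/6) = 1/(-1/6 + 3*n))
c(1, 0 - 2)*o(Z(0)) = -66/(-1 + 18*0**(3/2)) = -66/(-1 + 18*0) = -66/(-1 + 0) = -66/(-1) = -66*(-1) = -11*(-6) = 66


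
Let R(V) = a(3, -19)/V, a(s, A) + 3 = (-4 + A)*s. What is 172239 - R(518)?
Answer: 44609937/259 ≈ 1.7224e+5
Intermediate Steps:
a(s, A) = -3 + s*(-4 + A) (a(s, A) = -3 + (-4 + A)*s = -3 + s*(-4 + A))
R(V) = -72/V (R(V) = (-3 - 4*3 - 19*3)/V = (-3 - 12 - 57)/V = -72/V)
172239 - R(518) = 172239 - (-72)/518 = 172239 - 1*(-36/259) = 172239 + 36/259 = 44609937/259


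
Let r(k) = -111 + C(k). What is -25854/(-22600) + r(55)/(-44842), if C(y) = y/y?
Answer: 290457767/253357300 ≈ 1.1464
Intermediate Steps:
C(y) = 1
r(k) = -110 (r(k) = -111 + 1 = -110)
-25854/(-22600) + r(55)/(-44842) = -25854/(-22600) - 110/(-44842) = -25854*(-1/22600) - 110*(-1/44842) = 12927/11300 + 55/22421 = 290457767/253357300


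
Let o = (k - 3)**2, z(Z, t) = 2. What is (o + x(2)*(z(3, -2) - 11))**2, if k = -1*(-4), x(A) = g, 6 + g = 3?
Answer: 784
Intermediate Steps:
g = -3 (g = -6 + 3 = -3)
x(A) = -3
k = 4
o = 1 (o = (4 - 3)**2 = 1**2 = 1)
(o + x(2)*(z(3, -2) - 11))**2 = (1 - 3*(2 - 11))**2 = (1 - 3*(-9))**2 = (1 + 27)**2 = 28**2 = 784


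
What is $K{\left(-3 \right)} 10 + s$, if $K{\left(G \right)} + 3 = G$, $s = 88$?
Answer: $28$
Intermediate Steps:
$K{\left(G \right)} = -3 + G$
$K{\left(-3 \right)} 10 + s = \left(-3 - 3\right) 10 + 88 = \left(-6\right) 10 + 88 = -60 + 88 = 28$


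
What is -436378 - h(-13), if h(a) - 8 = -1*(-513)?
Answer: -436899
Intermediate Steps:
h(a) = 521 (h(a) = 8 - 1*(-513) = 8 + 513 = 521)
-436378 - h(-13) = -436378 - 1*521 = -436378 - 521 = -436899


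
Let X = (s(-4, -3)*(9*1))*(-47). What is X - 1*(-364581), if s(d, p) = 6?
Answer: 362043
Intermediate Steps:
X = -2538 (X = (6*(9*1))*(-47) = (6*9)*(-47) = 54*(-47) = -2538)
X - 1*(-364581) = -2538 - 1*(-364581) = -2538 + 364581 = 362043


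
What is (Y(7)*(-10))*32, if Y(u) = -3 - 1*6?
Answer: 2880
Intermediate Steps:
Y(u) = -9 (Y(u) = -3 - 6 = -9)
(Y(7)*(-10))*32 = -9*(-10)*32 = 90*32 = 2880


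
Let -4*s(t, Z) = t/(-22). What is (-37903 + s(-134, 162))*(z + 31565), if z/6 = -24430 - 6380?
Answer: 255665247705/44 ≈ 5.8106e+9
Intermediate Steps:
s(t, Z) = t/88 (s(t, Z) = -t/(4*(-22)) = -t*(-1)/(4*22) = -(-1)*t/88 = t/88)
z = -184860 (z = 6*(-24430 - 6380) = 6*(-30810) = -184860)
(-37903 + s(-134, 162))*(z + 31565) = (-37903 + (1/88)*(-134))*(-184860 + 31565) = (-37903 - 67/44)*(-153295) = -1667799/44*(-153295) = 255665247705/44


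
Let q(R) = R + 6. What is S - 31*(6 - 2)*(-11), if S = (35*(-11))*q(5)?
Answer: -2871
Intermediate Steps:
q(R) = 6 + R
S = -4235 (S = (35*(-11))*(6 + 5) = -385*11 = -4235)
S - 31*(6 - 2)*(-11) = -4235 - 31*(6 - 2)*(-11) = -4235 - 31*4*(-11) = -4235 - 124*(-11) = -4235 + 1364 = -2871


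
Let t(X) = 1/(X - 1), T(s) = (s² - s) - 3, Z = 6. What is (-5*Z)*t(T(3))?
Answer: -15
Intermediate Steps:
T(s) = -3 + s² - s
t(X) = 1/(-1 + X)
(-5*Z)*t(T(3)) = (-5*6)/(-1 + (-3 + 3² - 1*3)) = -30/(-1 + (-3 + 9 - 3)) = -30/(-1 + 3) = -30/2 = -30*½ = -15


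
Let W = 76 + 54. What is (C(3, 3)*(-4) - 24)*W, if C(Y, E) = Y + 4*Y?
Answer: -10920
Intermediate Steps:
C(Y, E) = 5*Y
W = 130
(C(3, 3)*(-4) - 24)*W = ((5*3)*(-4) - 24)*130 = (15*(-4) - 24)*130 = (-60 - 24)*130 = -84*130 = -10920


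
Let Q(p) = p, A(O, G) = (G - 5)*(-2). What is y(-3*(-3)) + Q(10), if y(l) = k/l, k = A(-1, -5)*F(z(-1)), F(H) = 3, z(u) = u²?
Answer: 50/3 ≈ 16.667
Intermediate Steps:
A(O, G) = 10 - 2*G (A(O, G) = (-5 + G)*(-2) = 10 - 2*G)
k = 60 (k = (10 - 2*(-5))*3 = (10 + 10)*3 = 20*3 = 60)
y(l) = 60/l
y(-3*(-3)) + Q(10) = 60/((-3*(-3))) + 10 = 60/9 + 10 = 60*(⅑) + 10 = 20/3 + 10 = 50/3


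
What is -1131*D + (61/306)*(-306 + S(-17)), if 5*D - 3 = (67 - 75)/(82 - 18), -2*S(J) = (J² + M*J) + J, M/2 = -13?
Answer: -93899/120 ≈ -782.49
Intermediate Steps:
M = -26 (M = 2*(-13) = -26)
S(J) = -J²/2 + 25*J/2 (S(J) = -((J² - 26*J) + J)/2 = -(J² - 25*J)/2 = -J²/2 + 25*J/2)
D = 23/40 (D = ⅗ + ((67 - 75)/(82 - 18))/5 = ⅗ + (-8/64)/5 = ⅗ + (-8*1/64)/5 = ⅗ + (⅕)*(-⅛) = ⅗ - 1/40 = 23/40 ≈ 0.57500)
-1131*D + (61/306)*(-306 + S(-17)) = -1131*23/40 + (61/306)*(-306 + (½)*(-17)*(25 - 1*(-17))) = -26013/40 + (61*(1/306))*(-306 + (½)*(-17)*(25 + 17)) = -26013/40 + 61*(-306 + (½)*(-17)*42)/306 = -26013/40 + 61*(-306 - 357)/306 = -26013/40 + (61/306)*(-663) = -26013/40 - 793/6 = -93899/120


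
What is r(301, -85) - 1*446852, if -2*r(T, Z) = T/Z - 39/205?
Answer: -1557272718/3485 ≈ -4.4685e+5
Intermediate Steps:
r(T, Z) = 39/410 - T/(2*Z) (r(T, Z) = -(T/Z - 39/205)/2 = -(-39/205 + T/Z)/2 = 39/410 - T/(2*Z))
r(301, -85) - 1*446852 = (39/410 - 1/2*301/(-85)) - 1*446852 = (39/410 - 1/2*301*(-1/85)) - 446852 = (39/410 + 301/170) - 446852 = 6502/3485 - 446852 = -1557272718/3485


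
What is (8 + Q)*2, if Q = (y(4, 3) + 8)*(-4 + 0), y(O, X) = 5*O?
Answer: -208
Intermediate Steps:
Q = -112 (Q = (5*4 + 8)*(-4 + 0) = (20 + 8)*(-4) = 28*(-4) = -112)
(8 + Q)*2 = (8 - 112)*2 = -104*2 = -208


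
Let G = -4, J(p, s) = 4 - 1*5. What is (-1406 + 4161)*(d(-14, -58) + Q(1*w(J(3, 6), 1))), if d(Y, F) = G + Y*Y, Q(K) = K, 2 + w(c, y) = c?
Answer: 520695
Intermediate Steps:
J(p, s) = -1 (J(p, s) = 4 - 5 = -1)
w(c, y) = -2 + c
d(Y, F) = -4 + Y² (d(Y, F) = -4 + Y*Y = -4 + Y²)
(-1406 + 4161)*(d(-14, -58) + Q(1*w(J(3, 6), 1))) = (-1406 + 4161)*((-4 + (-14)²) + 1*(-2 - 1)) = 2755*((-4 + 196) + 1*(-3)) = 2755*(192 - 3) = 2755*189 = 520695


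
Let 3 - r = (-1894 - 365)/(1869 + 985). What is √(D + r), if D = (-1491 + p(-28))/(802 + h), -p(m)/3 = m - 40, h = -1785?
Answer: √40146842992962/2805482 ≈ 2.2585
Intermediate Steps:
p(m) = 120 - 3*m (p(m) = -3*(m - 40) = -3*(-40 + m) = 120 - 3*m)
D = 1287/983 (D = (-1491 + (120 - 3*(-28)))/(802 - 1785) = (-1491 + (120 + 84))/(-983) = (-1491 + 204)*(-1/983) = -1287*(-1/983) = 1287/983 ≈ 1.3093)
r = 10821/2854 (r = 3 - (-1894 - 365)/(1869 + 985) = 3 - (-2259)/2854 = 3 - 1*(-2259/2854) = 3 + 2259/2854 = 10821/2854 ≈ 3.7915)
√(D + r) = √(1287/983 + 10821/2854) = √(14310141/2805482) = √40146842992962/2805482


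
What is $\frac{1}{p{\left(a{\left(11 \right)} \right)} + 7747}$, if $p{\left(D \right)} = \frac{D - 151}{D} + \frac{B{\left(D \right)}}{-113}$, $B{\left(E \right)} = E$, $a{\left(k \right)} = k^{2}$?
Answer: $\frac{13673}{105906700} \approx 0.0001291$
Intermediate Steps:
$p{\left(D \right)} = - \frac{D}{113} + \frac{-151 + D}{D}$ ($p{\left(D \right)} = \frac{D - 151}{D} + \frac{D}{-113} = \frac{-151 + D}{D} + D \left(- \frac{1}{113}\right) = \frac{-151 + D}{D} - \frac{D}{113} = - \frac{D}{113} + \frac{-151 + D}{D}$)
$\frac{1}{p{\left(a{\left(11 \right)} \right)} + 7747} = \frac{1}{\left(1 - \frac{151}{11^{2}} - \frac{11^{2}}{113}\right) + 7747} = \frac{1}{\left(1 - \frac{151}{121} - \frac{121}{113}\right) + 7747} = \frac{1}{- \frac{18031}{13673} + 7747} = \frac{1}{\frac{105906700}{13673}} = \frac{13673}{105906700}$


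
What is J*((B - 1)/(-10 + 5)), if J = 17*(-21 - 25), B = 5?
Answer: 3128/5 ≈ 625.60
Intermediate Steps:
J = -782 (J = 17*(-46) = -782)
J*((B - 1)/(-10 + 5)) = -782*(5 - 1)/(-10 + 5) = -3128/(-5) = -3128*(-1)/5 = -782*(-4/5) = 3128/5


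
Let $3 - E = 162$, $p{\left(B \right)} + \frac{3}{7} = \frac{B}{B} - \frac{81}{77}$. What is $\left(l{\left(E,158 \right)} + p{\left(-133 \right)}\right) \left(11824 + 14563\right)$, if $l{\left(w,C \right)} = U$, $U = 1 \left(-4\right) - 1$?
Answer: $- \frac{11135314}{77} \approx -1.4461 \cdot 10^{5}$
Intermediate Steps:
$p{\left(B \right)} = - \frac{37}{77}$ ($p{\left(B \right)} = - \frac{3}{7} + \left(\frac{B}{B} - \frac{81}{77}\right) = - \frac{3}{7} + \left(1 - \frac{81}{77}\right) = - \frac{3}{7} - \frac{4}{77} = - \frac{37}{77}$)
$E = -159$ ($E = 3 - 162 = -159$)
$U = -5$ ($U = -4 - 1 = -5$)
$l{\left(w,C \right)} = -5$
$\left(l{\left(E,158 \right)} + p{\left(-133 \right)}\right) \left(11824 + 14563\right) = \left(-5 - \frac{37}{77}\right) \left(11824 + 14563\right) = \left(- \frac{422}{77}\right) 26387 = - \frac{11135314}{77}$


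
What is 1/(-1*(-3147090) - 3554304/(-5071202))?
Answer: 2535601/7979766328242 ≈ 3.1775e-7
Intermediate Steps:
1/(-1*(-3147090) - 3554304/(-5071202)) = 1/(3147090 - 3554304*(-1/5071202)) = 1/(3147090 + 1777152/2535601) = 1/(7979766328242/2535601) = 2535601/7979766328242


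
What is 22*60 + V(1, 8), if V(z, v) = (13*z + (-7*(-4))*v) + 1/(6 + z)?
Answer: 10900/7 ≈ 1557.1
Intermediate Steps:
V(z, v) = 1/(6 + z) + 13*z + 28*v (V(z, v) = (13*z + 28*v) + 1/(6 + z) = 1/(6 + z) + 13*z + 28*v)
22*60 + V(1, 8) = 22*60 + (1 + 13*1**2 + 78*1 + 168*8 + 28*8*1)/(6 + 1) = 1320 + (1 + 13*1 + 78 + 1344 + 224)/7 = 1320 + (1 + 13 + 78 + 1344 + 224)/7 = 1320 + (1/7)*1660 = 1320 + 1660/7 = 10900/7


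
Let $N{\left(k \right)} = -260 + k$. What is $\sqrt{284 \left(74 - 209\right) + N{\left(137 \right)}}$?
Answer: $i \sqrt{38463} \approx 196.12 i$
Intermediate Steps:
$\sqrt{284 \left(74 - 209\right) + N{\left(137 \right)}} = \sqrt{284 \left(74 - 209\right) + \left(-260 + 137\right)} = \sqrt{284 \left(-135\right) - 123} = \sqrt{-38340 - 123} = \sqrt{-38463} = i \sqrt{38463}$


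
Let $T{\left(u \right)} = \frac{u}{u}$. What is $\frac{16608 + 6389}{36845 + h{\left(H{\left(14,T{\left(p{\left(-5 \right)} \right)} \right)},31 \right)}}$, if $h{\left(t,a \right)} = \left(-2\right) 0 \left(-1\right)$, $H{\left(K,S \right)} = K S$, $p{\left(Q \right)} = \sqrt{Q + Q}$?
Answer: $\frac{22997}{36845} \approx 0.62416$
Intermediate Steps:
$p{\left(Q \right)} = \sqrt{2} \sqrt{Q}$ ($p{\left(Q \right)} = \sqrt{2 Q} = \sqrt{2} \sqrt{Q}$)
$T{\left(u \right)} = 1$
$h{\left(t,a \right)} = 0$ ($h{\left(t,a \right)} = 0 \left(-1\right) = 0$)
$\frac{16608 + 6389}{36845 + h{\left(H{\left(14,T{\left(p{\left(-5 \right)} \right)} \right)},31 \right)}} = \frac{16608 + 6389}{36845 + 0} = \frac{22997}{36845}$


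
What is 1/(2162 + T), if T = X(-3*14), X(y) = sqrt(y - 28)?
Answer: 1081/2337157 - I*sqrt(70)/4674314 ≈ 0.00046253 - 1.7899e-6*I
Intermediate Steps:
X(y) = sqrt(-28 + y)
T = I*sqrt(70) (T = sqrt(-28 - 3*14) = sqrt(-28 - 42) = sqrt(-70) = I*sqrt(70) ≈ 8.3666*I)
1/(2162 + T) = 1/(2162 + I*sqrt(70))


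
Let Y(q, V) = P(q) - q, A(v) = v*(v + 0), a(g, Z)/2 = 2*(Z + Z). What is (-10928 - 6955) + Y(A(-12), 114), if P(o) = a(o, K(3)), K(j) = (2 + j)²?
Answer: -17827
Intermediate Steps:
a(g, Z) = 8*Z (a(g, Z) = 2*(2*(Z + Z)) = 2*(2*(2*Z)) = 2*(4*Z) = 8*Z)
P(o) = 200 (P(o) = 8*(2 + 3)² = 8*5² = 8*25 = 200)
A(v) = v² (A(v) = v*v = v²)
Y(q, V) = 200 - q
(-10928 - 6955) + Y(A(-12), 114) = (-10928 - 6955) + (200 - 1*(-12)²) = -17883 + (200 - 1*144) = -17883 + (200 - 144) = -17883 + 56 = -17827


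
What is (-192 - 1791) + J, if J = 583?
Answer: -1400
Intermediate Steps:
(-192 - 1791) + J = (-192 - 1791) + 583 = -1983 + 583 = -1400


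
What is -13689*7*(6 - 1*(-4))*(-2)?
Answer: 1916460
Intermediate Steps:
-13689*7*(6 - 1*(-4))*(-2) = -13689*7*(6 + 4)*(-2) = -13689*7*10*(-2) = -958230*(-2) = -13689*(-140) = 1916460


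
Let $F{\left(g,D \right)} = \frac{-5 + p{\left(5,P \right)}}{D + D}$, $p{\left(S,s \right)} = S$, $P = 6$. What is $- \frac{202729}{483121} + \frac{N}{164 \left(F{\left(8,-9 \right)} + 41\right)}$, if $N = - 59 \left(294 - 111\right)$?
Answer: $- \frac{6579407233}{3248505604} \approx -2.0254$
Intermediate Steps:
$F{\left(g,D \right)} = 0$ ($F{\left(g,D \right)} = \frac{-5 + 5}{D + D} = \frac{0}{2 D} = 0 \frac{1}{2 D} = 0$)
$N = -10797$ ($N = \left(-59\right) 183 = -10797$)
$- \frac{202729}{483121} + \frac{N}{164 \left(F{\left(8,-9 \right)} + 41\right)} = - \frac{202729}{483121} - \frac{10797}{164 \left(0 + 41\right)} = \left(-202729\right) \frac{1}{483121} - \frac{10797}{164 \cdot 41} = - \frac{202729}{483121} - \frac{10797}{6724} = - \frac{6579407233}{3248505604}$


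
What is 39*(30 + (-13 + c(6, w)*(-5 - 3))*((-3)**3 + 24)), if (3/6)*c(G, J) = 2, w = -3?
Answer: 6435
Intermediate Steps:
c(G, J) = 4 (c(G, J) = 2*2 = 4)
39*(30 + (-13 + c(6, w)*(-5 - 3))*((-3)**3 + 24)) = 39*(30 + (-13 + 4*(-5 - 3))*((-3)**3 + 24)) = 39*(30 + (-13 + 4*(-8))*(-27 + 24)) = 39*(30 + (-13 - 32)*(-3)) = 39*(30 - 45*(-3)) = 39*(30 + 135) = 39*165 = 6435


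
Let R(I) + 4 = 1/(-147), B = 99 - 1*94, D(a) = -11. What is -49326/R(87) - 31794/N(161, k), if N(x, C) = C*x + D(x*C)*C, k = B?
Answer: 903244139/73625 ≈ 12268.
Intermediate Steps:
B = 5 (B = 99 - 94 = 5)
k = 5
R(I) = -589/147 (R(I) = -4 + 1/(-147) = -4 - 1/147 = -589/147)
N(x, C) = -11*C + C*x (N(x, C) = C*x - 11*C = -11*C + C*x)
-49326/R(87) - 31794/N(161, k) = -49326/(-589/147) - 31794*1/(5*(-11 + 161)) = -49326*(-147/589) - 31794/(5*150) = 7250922/589 - 31794/750 = 7250922/589 - 31794*1/750 = 7250922/589 - 5299/125 = 903244139/73625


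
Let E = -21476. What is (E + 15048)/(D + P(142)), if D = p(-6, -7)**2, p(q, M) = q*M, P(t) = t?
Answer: -3214/953 ≈ -3.3725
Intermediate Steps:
p(q, M) = M*q
D = 1764 (D = (-7*(-6))**2 = 42**2 = 1764)
(E + 15048)/(D + P(142)) = (-21476 + 15048)/(1764 + 142) = -6428/1906 = -6428*1/1906 = -3214/953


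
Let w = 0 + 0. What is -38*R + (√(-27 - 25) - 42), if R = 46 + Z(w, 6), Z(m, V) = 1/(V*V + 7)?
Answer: -77008/43 + 2*I*√13 ≈ -1790.9 + 7.2111*I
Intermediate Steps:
w = 0
Z(m, V) = 1/(7 + V²) (Z(m, V) = 1/(V² + 7) = 1/(7 + V²))
R = 1979/43 (R = 46 + 1/(7 + 6²) = 46 + 1/(7 + 36) = 46 + 1/43 = 1979/43 ≈ 46.023)
-38*R + (√(-27 - 25) - 42) = -38*1979/43 + (√(-27 - 25) - 42) = -75202/43 + (√(-52) - 42) = -75202/43 + (2*I*√13 - 42) = -75202/43 + (-42 + 2*I*√13) = -77008/43 + 2*I*√13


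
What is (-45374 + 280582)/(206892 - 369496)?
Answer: -58802/40651 ≈ -1.4465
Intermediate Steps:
(-45374 + 280582)/(206892 - 369496) = 235208/(-162604) = 235208*(-1/162604) = -58802/40651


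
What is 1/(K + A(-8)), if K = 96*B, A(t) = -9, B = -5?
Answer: -1/489 ≈ -0.0020450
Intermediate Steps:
K = -480 (K = 96*(-5) = -480)
1/(K + A(-8)) = 1/(-480 - 9) = 1/(-489) = -1/489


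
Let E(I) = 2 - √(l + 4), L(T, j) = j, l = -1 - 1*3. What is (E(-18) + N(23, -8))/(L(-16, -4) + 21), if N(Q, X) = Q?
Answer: 25/17 ≈ 1.4706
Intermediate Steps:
l = -4 (l = -1 - 3 = -4)
E(I) = 2 (E(I) = 2 - √(-4 + 4) = 2 - √0 = 2 - 1*0 = 2 + 0 = 2)
(E(-18) + N(23, -8))/(L(-16, -4) + 21) = (2 + 23)/(-4 + 21) = 25/17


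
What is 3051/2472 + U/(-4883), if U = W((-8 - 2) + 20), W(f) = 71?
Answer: 4907507/4023592 ≈ 1.2197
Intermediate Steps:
U = 71
3051/2472 + U/(-4883) = 3051/2472 + 71/(-4883) = 3051*(1/2472) + 71*(-1/4883) = 1017/824 - 71/4883 = 4907507/4023592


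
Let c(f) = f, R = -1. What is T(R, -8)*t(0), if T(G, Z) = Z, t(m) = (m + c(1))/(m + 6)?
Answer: -4/3 ≈ -1.3333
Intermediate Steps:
t(m) = (1 + m)/(6 + m) (t(m) = (m + 1)/(m + 6) = (1 + m)/(6 + m))
T(R, -8)*t(0) = -8*(1 + 0)/(6 + 0) = -8/6 = -4/3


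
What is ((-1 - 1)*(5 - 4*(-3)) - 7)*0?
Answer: 0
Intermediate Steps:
((-1 - 1)*(5 - 4*(-3)) - 7)*0 = (-2*(5 + 12) - 7)*0 = (-2*17 - 7)*0 = (-34 - 7)*0 = -41*0 = 0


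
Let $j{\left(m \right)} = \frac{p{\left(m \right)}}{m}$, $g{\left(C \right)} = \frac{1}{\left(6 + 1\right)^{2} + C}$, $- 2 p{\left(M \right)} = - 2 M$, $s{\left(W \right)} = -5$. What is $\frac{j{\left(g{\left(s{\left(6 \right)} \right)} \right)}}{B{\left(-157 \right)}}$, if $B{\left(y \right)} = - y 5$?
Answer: $\frac{1}{785} \approx 0.0012739$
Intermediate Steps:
$B{\left(y \right)} = - 5 y$
$p{\left(M \right)} = M$ ($p{\left(M \right)} = - \frac{\left(-2\right) M}{2} = M$)
$g{\left(C \right)} = \frac{1}{49 + C}$ ($g{\left(C \right)} = \frac{1}{7^{2} + C} = \frac{1}{49 + C}$)
$j{\left(m \right)} = 1$ ($j{\left(m \right)} = \frac{m}{m} = 1$)
$\frac{j{\left(g{\left(s{\left(6 \right)} \right)} \right)}}{B{\left(-157 \right)}} = 1 \frac{1}{\left(-5\right) \left(-157\right)} = 1 \cdot \frac{1}{785} = \frac{1}{785}$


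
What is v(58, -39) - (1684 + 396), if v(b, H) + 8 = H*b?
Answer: -4350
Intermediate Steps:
v(b, H) = -8 + H*b
v(58, -39) - (1684 + 396) = (-8 - 39*58) - (1684 + 396) = (-8 - 2262) - 1*2080 = -2270 - 2080 = -4350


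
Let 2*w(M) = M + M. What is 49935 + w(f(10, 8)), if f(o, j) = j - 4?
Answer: 49939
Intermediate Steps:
f(o, j) = -4 + j
w(M) = M (w(M) = (M + M)/2 = (2*M)/2 = M)
49935 + w(f(10, 8)) = 49935 + (-4 + 8) = 49935 + 4 = 49939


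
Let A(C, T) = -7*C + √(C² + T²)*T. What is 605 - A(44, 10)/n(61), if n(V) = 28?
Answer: 616 - 5*√509/7 ≈ 599.88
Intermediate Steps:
A(C, T) = -7*C + T*√(C² + T²)
605 - A(44, 10)/n(61) = 605 - (-7*44 + 10*√(44² + 10²))/28 = 605 - (-308 + 10*√(1936 + 100))/28 = 605 - (-308 + 10*√2036)/28 = 605 - (-308 + 10*(2*√509))/28 = 605 - (-308 + 20*√509)/28 = 605 - (-11 + 5*√509/7) = 605 + (11 - 5*√509/7) = 616 - 5*√509/7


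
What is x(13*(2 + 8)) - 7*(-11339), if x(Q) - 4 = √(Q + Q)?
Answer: 79377 + 2*√65 ≈ 79393.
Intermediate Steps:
x(Q) = 4 + √2*√Q (x(Q) = 4 + √(Q + Q) = 4 + √(2*Q) = 4 + √2*√Q)
x(13*(2 + 8)) - 7*(-11339) = (4 + √2*√(13*(2 + 8))) - 7*(-11339) = (4 + √2*√(13*10)) + 79373 = (4 + √2*√130) + 79373 = (4 + 2*√65) + 79373 = 79377 + 2*√65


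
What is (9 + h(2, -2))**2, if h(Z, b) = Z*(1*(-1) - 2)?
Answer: 9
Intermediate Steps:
h(Z, b) = -3*Z (h(Z, b) = Z*(-1 - 2) = Z*(-3) = -3*Z)
(9 + h(2, -2))**2 = (9 - 3*2)**2 = (9 - 6)**2 = 3**2 = 9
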